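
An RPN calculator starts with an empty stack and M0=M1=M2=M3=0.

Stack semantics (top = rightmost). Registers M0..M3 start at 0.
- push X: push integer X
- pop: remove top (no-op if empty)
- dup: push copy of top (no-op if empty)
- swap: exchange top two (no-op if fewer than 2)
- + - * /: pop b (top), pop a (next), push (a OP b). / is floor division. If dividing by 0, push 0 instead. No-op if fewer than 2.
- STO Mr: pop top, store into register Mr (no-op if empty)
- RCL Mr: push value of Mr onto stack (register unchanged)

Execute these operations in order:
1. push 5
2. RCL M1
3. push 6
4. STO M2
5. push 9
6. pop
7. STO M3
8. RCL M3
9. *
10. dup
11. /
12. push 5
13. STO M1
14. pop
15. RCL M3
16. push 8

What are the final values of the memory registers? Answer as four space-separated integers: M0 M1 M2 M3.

After op 1 (push 5): stack=[5] mem=[0,0,0,0]
After op 2 (RCL M1): stack=[5,0] mem=[0,0,0,0]
After op 3 (push 6): stack=[5,0,6] mem=[0,0,0,0]
After op 4 (STO M2): stack=[5,0] mem=[0,0,6,0]
After op 5 (push 9): stack=[5,0,9] mem=[0,0,6,0]
After op 6 (pop): stack=[5,0] mem=[0,0,6,0]
After op 7 (STO M3): stack=[5] mem=[0,0,6,0]
After op 8 (RCL M3): stack=[5,0] mem=[0,0,6,0]
After op 9 (*): stack=[0] mem=[0,0,6,0]
After op 10 (dup): stack=[0,0] mem=[0,0,6,0]
After op 11 (/): stack=[0] mem=[0,0,6,0]
After op 12 (push 5): stack=[0,5] mem=[0,0,6,0]
After op 13 (STO M1): stack=[0] mem=[0,5,6,0]
After op 14 (pop): stack=[empty] mem=[0,5,6,0]
After op 15 (RCL M3): stack=[0] mem=[0,5,6,0]
After op 16 (push 8): stack=[0,8] mem=[0,5,6,0]

Answer: 0 5 6 0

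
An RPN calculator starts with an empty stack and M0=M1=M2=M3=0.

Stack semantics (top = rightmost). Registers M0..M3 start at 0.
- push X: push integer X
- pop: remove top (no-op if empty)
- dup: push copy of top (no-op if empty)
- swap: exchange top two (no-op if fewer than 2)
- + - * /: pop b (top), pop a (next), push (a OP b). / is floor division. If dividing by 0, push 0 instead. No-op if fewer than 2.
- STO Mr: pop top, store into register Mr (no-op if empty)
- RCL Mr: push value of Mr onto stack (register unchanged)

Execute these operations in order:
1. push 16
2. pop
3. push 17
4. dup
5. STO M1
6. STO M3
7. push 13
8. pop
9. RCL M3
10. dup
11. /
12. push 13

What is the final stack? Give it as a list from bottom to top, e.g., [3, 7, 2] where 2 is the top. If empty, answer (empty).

Answer: [1, 13]

Derivation:
After op 1 (push 16): stack=[16] mem=[0,0,0,0]
After op 2 (pop): stack=[empty] mem=[0,0,0,0]
After op 3 (push 17): stack=[17] mem=[0,0,0,0]
After op 4 (dup): stack=[17,17] mem=[0,0,0,0]
After op 5 (STO M1): stack=[17] mem=[0,17,0,0]
After op 6 (STO M3): stack=[empty] mem=[0,17,0,17]
After op 7 (push 13): stack=[13] mem=[0,17,0,17]
After op 8 (pop): stack=[empty] mem=[0,17,0,17]
After op 9 (RCL M3): stack=[17] mem=[0,17,0,17]
After op 10 (dup): stack=[17,17] mem=[0,17,0,17]
After op 11 (/): stack=[1] mem=[0,17,0,17]
After op 12 (push 13): stack=[1,13] mem=[0,17,0,17]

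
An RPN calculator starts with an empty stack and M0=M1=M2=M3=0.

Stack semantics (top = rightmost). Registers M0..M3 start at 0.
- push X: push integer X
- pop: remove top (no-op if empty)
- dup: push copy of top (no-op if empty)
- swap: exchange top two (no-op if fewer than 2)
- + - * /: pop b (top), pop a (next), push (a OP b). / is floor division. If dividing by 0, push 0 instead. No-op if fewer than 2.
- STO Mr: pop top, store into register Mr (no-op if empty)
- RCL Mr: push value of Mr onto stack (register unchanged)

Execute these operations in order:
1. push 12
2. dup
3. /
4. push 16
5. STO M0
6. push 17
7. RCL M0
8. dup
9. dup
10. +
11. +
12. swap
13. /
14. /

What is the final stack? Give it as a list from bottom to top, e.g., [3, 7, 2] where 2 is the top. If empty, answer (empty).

After op 1 (push 12): stack=[12] mem=[0,0,0,0]
After op 2 (dup): stack=[12,12] mem=[0,0,0,0]
After op 3 (/): stack=[1] mem=[0,0,0,0]
After op 4 (push 16): stack=[1,16] mem=[0,0,0,0]
After op 5 (STO M0): stack=[1] mem=[16,0,0,0]
After op 6 (push 17): stack=[1,17] mem=[16,0,0,0]
After op 7 (RCL M0): stack=[1,17,16] mem=[16,0,0,0]
After op 8 (dup): stack=[1,17,16,16] mem=[16,0,0,0]
After op 9 (dup): stack=[1,17,16,16,16] mem=[16,0,0,0]
After op 10 (+): stack=[1,17,16,32] mem=[16,0,0,0]
After op 11 (+): stack=[1,17,48] mem=[16,0,0,0]
After op 12 (swap): stack=[1,48,17] mem=[16,0,0,0]
After op 13 (/): stack=[1,2] mem=[16,0,0,0]
After op 14 (/): stack=[0] mem=[16,0,0,0]

Answer: [0]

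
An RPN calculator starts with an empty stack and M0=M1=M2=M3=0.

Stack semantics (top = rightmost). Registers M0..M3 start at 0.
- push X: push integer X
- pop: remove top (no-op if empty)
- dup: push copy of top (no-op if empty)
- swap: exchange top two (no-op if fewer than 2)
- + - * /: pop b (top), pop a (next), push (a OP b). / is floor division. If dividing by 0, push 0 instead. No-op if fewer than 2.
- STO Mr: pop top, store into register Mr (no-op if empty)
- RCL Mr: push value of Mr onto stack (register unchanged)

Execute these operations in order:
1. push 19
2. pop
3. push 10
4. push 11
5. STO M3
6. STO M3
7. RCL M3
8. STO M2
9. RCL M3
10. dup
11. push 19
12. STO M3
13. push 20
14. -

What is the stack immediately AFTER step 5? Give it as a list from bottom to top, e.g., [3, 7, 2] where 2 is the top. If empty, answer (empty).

After op 1 (push 19): stack=[19] mem=[0,0,0,0]
After op 2 (pop): stack=[empty] mem=[0,0,0,0]
After op 3 (push 10): stack=[10] mem=[0,0,0,0]
After op 4 (push 11): stack=[10,11] mem=[0,0,0,0]
After op 5 (STO M3): stack=[10] mem=[0,0,0,11]

[10]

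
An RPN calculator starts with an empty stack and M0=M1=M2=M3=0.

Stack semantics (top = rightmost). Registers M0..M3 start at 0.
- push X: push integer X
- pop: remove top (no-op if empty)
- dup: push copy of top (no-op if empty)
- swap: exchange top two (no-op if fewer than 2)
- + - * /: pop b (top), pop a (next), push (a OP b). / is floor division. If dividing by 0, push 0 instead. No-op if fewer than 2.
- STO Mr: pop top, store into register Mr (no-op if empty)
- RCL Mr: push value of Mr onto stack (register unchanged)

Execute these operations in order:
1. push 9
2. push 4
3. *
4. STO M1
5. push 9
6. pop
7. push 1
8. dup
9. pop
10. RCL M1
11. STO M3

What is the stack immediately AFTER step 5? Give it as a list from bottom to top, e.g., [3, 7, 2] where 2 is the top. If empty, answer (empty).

After op 1 (push 9): stack=[9] mem=[0,0,0,0]
After op 2 (push 4): stack=[9,4] mem=[0,0,0,0]
After op 3 (*): stack=[36] mem=[0,0,0,0]
After op 4 (STO M1): stack=[empty] mem=[0,36,0,0]
After op 5 (push 9): stack=[9] mem=[0,36,0,0]

[9]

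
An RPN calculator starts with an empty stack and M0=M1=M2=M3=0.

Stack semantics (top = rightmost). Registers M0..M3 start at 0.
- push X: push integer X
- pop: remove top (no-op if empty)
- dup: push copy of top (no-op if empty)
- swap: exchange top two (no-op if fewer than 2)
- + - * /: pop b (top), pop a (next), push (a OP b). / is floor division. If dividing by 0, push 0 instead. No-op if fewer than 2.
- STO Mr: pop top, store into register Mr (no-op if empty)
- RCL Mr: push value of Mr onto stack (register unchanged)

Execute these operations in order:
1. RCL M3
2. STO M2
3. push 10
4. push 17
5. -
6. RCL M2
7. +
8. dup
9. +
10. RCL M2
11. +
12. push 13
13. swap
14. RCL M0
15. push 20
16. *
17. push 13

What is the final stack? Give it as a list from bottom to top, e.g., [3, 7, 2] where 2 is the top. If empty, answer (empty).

After op 1 (RCL M3): stack=[0] mem=[0,0,0,0]
After op 2 (STO M2): stack=[empty] mem=[0,0,0,0]
After op 3 (push 10): stack=[10] mem=[0,0,0,0]
After op 4 (push 17): stack=[10,17] mem=[0,0,0,0]
After op 5 (-): stack=[-7] mem=[0,0,0,0]
After op 6 (RCL M2): stack=[-7,0] mem=[0,0,0,0]
After op 7 (+): stack=[-7] mem=[0,0,0,0]
After op 8 (dup): stack=[-7,-7] mem=[0,0,0,0]
After op 9 (+): stack=[-14] mem=[0,0,0,0]
After op 10 (RCL M2): stack=[-14,0] mem=[0,0,0,0]
After op 11 (+): stack=[-14] mem=[0,0,0,0]
After op 12 (push 13): stack=[-14,13] mem=[0,0,0,0]
After op 13 (swap): stack=[13,-14] mem=[0,0,0,0]
After op 14 (RCL M0): stack=[13,-14,0] mem=[0,0,0,0]
After op 15 (push 20): stack=[13,-14,0,20] mem=[0,0,0,0]
After op 16 (*): stack=[13,-14,0] mem=[0,0,0,0]
After op 17 (push 13): stack=[13,-14,0,13] mem=[0,0,0,0]

Answer: [13, -14, 0, 13]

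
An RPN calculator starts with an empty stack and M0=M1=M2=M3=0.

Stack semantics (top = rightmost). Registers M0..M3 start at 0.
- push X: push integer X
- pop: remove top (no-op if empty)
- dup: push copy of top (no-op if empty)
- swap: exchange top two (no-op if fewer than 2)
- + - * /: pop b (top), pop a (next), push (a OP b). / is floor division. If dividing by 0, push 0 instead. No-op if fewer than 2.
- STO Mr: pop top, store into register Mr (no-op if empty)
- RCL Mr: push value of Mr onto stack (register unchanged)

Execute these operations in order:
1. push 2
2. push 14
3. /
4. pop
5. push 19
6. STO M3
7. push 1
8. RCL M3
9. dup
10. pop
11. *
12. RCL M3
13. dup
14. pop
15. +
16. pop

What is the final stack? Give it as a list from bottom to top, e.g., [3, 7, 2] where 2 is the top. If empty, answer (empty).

Answer: (empty)

Derivation:
After op 1 (push 2): stack=[2] mem=[0,0,0,0]
After op 2 (push 14): stack=[2,14] mem=[0,0,0,0]
After op 3 (/): stack=[0] mem=[0,0,0,0]
After op 4 (pop): stack=[empty] mem=[0,0,0,0]
After op 5 (push 19): stack=[19] mem=[0,0,0,0]
After op 6 (STO M3): stack=[empty] mem=[0,0,0,19]
After op 7 (push 1): stack=[1] mem=[0,0,0,19]
After op 8 (RCL M3): stack=[1,19] mem=[0,0,0,19]
After op 9 (dup): stack=[1,19,19] mem=[0,0,0,19]
After op 10 (pop): stack=[1,19] mem=[0,0,0,19]
After op 11 (*): stack=[19] mem=[0,0,0,19]
After op 12 (RCL M3): stack=[19,19] mem=[0,0,0,19]
After op 13 (dup): stack=[19,19,19] mem=[0,0,0,19]
After op 14 (pop): stack=[19,19] mem=[0,0,0,19]
After op 15 (+): stack=[38] mem=[0,0,0,19]
After op 16 (pop): stack=[empty] mem=[0,0,0,19]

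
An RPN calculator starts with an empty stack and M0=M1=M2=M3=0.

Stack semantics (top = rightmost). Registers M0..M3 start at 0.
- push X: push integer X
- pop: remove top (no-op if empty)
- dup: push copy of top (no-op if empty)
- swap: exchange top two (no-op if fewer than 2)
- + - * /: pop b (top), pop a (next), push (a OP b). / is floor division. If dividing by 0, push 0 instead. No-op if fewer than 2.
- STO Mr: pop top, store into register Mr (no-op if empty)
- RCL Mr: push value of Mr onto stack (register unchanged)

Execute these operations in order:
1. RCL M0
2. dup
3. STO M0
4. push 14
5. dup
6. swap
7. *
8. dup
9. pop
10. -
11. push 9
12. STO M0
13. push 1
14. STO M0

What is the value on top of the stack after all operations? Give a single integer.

After op 1 (RCL M0): stack=[0] mem=[0,0,0,0]
After op 2 (dup): stack=[0,0] mem=[0,0,0,0]
After op 3 (STO M0): stack=[0] mem=[0,0,0,0]
After op 4 (push 14): stack=[0,14] mem=[0,0,0,0]
After op 5 (dup): stack=[0,14,14] mem=[0,0,0,0]
After op 6 (swap): stack=[0,14,14] mem=[0,0,0,0]
After op 7 (*): stack=[0,196] mem=[0,0,0,0]
After op 8 (dup): stack=[0,196,196] mem=[0,0,0,0]
After op 9 (pop): stack=[0,196] mem=[0,0,0,0]
After op 10 (-): stack=[-196] mem=[0,0,0,0]
After op 11 (push 9): stack=[-196,9] mem=[0,0,0,0]
After op 12 (STO M0): stack=[-196] mem=[9,0,0,0]
After op 13 (push 1): stack=[-196,1] mem=[9,0,0,0]
After op 14 (STO M0): stack=[-196] mem=[1,0,0,0]

Answer: -196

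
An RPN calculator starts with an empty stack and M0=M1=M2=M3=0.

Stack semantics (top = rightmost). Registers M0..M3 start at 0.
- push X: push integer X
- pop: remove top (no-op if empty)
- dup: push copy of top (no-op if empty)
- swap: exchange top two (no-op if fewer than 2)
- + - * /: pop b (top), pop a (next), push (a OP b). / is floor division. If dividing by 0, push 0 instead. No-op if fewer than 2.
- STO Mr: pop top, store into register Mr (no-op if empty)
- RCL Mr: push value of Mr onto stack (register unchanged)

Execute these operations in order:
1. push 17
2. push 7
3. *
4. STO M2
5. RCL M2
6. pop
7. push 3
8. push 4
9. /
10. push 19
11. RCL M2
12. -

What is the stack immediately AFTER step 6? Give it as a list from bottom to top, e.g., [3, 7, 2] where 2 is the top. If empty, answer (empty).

After op 1 (push 17): stack=[17] mem=[0,0,0,0]
After op 2 (push 7): stack=[17,7] mem=[0,0,0,0]
After op 3 (*): stack=[119] mem=[0,0,0,0]
After op 4 (STO M2): stack=[empty] mem=[0,0,119,0]
After op 5 (RCL M2): stack=[119] mem=[0,0,119,0]
After op 6 (pop): stack=[empty] mem=[0,0,119,0]

(empty)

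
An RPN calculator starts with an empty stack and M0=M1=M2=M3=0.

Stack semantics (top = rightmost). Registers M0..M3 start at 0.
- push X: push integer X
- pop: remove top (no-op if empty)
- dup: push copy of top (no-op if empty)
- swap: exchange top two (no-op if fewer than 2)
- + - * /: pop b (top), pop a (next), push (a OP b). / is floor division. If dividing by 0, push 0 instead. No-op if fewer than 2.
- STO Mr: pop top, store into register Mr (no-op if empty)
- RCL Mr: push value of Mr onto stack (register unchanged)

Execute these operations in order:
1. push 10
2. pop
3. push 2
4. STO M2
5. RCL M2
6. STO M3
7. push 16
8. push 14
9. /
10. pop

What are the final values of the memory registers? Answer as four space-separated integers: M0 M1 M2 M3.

Answer: 0 0 2 2

Derivation:
After op 1 (push 10): stack=[10] mem=[0,0,0,0]
After op 2 (pop): stack=[empty] mem=[0,0,0,0]
After op 3 (push 2): stack=[2] mem=[0,0,0,0]
After op 4 (STO M2): stack=[empty] mem=[0,0,2,0]
After op 5 (RCL M2): stack=[2] mem=[0,0,2,0]
After op 6 (STO M3): stack=[empty] mem=[0,0,2,2]
After op 7 (push 16): stack=[16] mem=[0,0,2,2]
After op 8 (push 14): stack=[16,14] mem=[0,0,2,2]
After op 9 (/): stack=[1] mem=[0,0,2,2]
After op 10 (pop): stack=[empty] mem=[0,0,2,2]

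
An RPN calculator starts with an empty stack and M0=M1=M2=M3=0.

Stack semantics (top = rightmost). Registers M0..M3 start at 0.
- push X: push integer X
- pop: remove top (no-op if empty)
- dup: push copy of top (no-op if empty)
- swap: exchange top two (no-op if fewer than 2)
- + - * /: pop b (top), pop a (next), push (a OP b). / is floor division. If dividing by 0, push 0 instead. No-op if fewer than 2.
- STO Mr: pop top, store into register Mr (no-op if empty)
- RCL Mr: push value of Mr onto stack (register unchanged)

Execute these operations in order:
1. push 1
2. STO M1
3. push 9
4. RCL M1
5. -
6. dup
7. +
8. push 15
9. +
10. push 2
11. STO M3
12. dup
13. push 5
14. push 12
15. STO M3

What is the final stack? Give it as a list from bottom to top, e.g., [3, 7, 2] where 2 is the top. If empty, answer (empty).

After op 1 (push 1): stack=[1] mem=[0,0,0,0]
After op 2 (STO M1): stack=[empty] mem=[0,1,0,0]
After op 3 (push 9): stack=[9] mem=[0,1,0,0]
After op 4 (RCL M1): stack=[9,1] mem=[0,1,0,0]
After op 5 (-): stack=[8] mem=[0,1,0,0]
After op 6 (dup): stack=[8,8] mem=[0,1,0,0]
After op 7 (+): stack=[16] mem=[0,1,0,0]
After op 8 (push 15): stack=[16,15] mem=[0,1,0,0]
After op 9 (+): stack=[31] mem=[0,1,0,0]
After op 10 (push 2): stack=[31,2] mem=[0,1,0,0]
After op 11 (STO M3): stack=[31] mem=[0,1,0,2]
After op 12 (dup): stack=[31,31] mem=[0,1,0,2]
After op 13 (push 5): stack=[31,31,5] mem=[0,1,0,2]
After op 14 (push 12): stack=[31,31,5,12] mem=[0,1,0,2]
After op 15 (STO M3): stack=[31,31,5] mem=[0,1,0,12]

Answer: [31, 31, 5]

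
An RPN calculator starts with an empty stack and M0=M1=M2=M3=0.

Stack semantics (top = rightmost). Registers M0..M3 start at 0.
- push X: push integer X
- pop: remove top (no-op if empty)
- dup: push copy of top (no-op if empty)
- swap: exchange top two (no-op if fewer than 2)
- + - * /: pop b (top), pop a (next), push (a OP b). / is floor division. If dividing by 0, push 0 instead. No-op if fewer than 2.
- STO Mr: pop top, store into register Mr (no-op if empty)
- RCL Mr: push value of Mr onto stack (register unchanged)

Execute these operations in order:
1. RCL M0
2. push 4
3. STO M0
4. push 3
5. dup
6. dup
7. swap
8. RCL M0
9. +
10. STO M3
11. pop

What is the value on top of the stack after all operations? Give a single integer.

Answer: 3

Derivation:
After op 1 (RCL M0): stack=[0] mem=[0,0,0,0]
After op 2 (push 4): stack=[0,4] mem=[0,0,0,0]
After op 3 (STO M0): stack=[0] mem=[4,0,0,0]
After op 4 (push 3): stack=[0,3] mem=[4,0,0,0]
After op 5 (dup): stack=[0,3,3] mem=[4,0,0,0]
After op 6 (dup): stack=[0,3,3,3] mem=[4,0,0,0]
After op 7 (swap): stack=[0,3,3,3] mem=[4,0,0,0]
After op 8 (RCL M0): stack=[0,3,3,3,4] mem=[4,0,0,0]
After op 9 (+): stack=[0,3,3,7] mem=[4,0,0,0]
After op 10 (STO M3): stack=[0,3,3] mem=[4,0,0,7]
After op 11 (pop): stack=[0,3] mem=[4,0,0,7]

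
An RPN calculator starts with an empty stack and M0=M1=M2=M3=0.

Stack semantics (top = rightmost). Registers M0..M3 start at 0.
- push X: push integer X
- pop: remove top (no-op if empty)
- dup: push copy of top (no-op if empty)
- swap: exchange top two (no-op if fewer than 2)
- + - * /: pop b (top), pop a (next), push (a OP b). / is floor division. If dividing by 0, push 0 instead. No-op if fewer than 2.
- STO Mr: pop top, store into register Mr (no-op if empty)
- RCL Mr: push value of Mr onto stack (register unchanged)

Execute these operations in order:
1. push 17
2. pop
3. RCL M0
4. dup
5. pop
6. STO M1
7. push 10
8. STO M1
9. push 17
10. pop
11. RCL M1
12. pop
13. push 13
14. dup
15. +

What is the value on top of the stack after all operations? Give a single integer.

After op 1 (push 17): stack=[17] mem=[0,0,0,0]
After op 2 (pop): stack=[empty] mem=[0,0,0,0]
After op 3 (RCL M0): stack=[0] mem=[0,0,0,0]
After op 4 (dup): stack=[0,0] mem=[0,0,0,0]
After op 5 (pop): stack=[0] mem=[0,0,0,0]
After op 6 (STO M1): stack=[empty] mem=[0,0,0,0]
After op 7 (push 10): stack=[10] mem=[0,0,0,0]
After op 8 (STO M1): stack=[empty] mem=[0,10,0,0]
After op 9 (push 17): stack=[17] mem=[0,10,0,0]
After op 10 (pop): stack=[empty] mem=[0,10,0,0]
After op 11 (RCL M1): stack=[10] mem=[0,10,0,0]
After op 12 (pop): stack=[empty] mem=[0,10,0,0]
After op 13 (push 13): stack=[13] mem=[0,10,0,0]
After op 14 (dup): stack=[13,13] mem=[0,10,0,0]
After op 15 (+): stack=[26] mem=[0,10,0,0]

Answer: 26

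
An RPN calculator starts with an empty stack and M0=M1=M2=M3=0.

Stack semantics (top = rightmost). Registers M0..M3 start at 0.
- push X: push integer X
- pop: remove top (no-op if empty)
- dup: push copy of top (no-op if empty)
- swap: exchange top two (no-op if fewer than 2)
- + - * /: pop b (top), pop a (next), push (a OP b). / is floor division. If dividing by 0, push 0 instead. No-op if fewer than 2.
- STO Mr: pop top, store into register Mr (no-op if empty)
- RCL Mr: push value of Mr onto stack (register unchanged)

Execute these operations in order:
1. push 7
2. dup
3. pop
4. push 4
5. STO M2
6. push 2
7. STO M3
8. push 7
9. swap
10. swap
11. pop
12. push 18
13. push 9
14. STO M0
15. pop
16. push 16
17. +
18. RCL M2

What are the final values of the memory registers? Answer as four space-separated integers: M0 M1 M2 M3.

After op 1 (push 7): stack=[7] mem=[0,0,0,0]
After op 2 (dup): stack=[7,7] mem=[0,0,0,0]
After op 3 (pop): stack=[7] mem=[0,0,0,0]
After op 4 (push 4): stack=[7,4] mem=[0,0,0,0]
After op 5 (STO M2): stack=[7] mem=[0,0,4,0]
After op 6 (push 2): stack=[7,2] mem=[0,0,4,0]
After op 7 (STO M3): stack=[7] mem=[0,0,4,2]
After op 8 (push 7): stack=[7,7] mem=[0,0,4,2]
After op 9 (swap): stack=[7,7] mem=[0,0,4,2]
After op 10 (swap): stack=[7,7] mem=[0,0,4,2]
After op 11 (pop): stack=[7] mem=[0,0,4,2]
After op 12 (push 18): stack=[7,18] mem=[0,0,4,2]
After op 13 (push 9): stack=[7,18,9] mem=[0,0,4,2]
After op 14 (STO M0): stack=[7,18] mem=[9,0,4,2]
After op 15 (pop): stack=[7] mem=[9,0,4,2]
After op 16 (push 16): stack=[7,16] mem=[9,0,4,2]
After op 17 (+): stack=[23] mem=[9,0,4,2]
After op 18 (RCL M2): stack=[23,4] mem=[9,0,4,2]

Answer: 9 0 4 2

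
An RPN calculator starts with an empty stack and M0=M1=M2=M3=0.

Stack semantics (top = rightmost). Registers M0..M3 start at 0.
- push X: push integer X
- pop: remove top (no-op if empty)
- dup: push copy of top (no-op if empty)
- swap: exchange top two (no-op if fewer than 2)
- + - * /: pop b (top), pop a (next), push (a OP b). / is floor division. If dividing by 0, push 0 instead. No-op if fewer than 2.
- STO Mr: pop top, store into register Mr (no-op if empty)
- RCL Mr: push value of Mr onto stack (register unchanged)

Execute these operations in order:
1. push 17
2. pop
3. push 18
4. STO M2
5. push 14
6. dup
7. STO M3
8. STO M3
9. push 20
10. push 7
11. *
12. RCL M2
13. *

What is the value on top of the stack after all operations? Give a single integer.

Answer: 2520

Derivation:
After op 1 (push 17): stack=[17] mem=[0,0,0,0]
After op 2 (pop): stack=[empty] mem=[0,0,0,0]
After op 3 (push 18): stack=[18] mem=[0,0,0,0]
After op 4 (STO M2): stack=[empty] mem=[0,0,18,0]
After op 5 (push 14): stack=[14] mem=[0,0,18,0]
After op 6 (dup): stack=[14,14] mem=[0,0,18,0]
After op 7 (STO M3): stack=[14] mem=[0,0,18,14]
After op 8 (STO M3): stack=[empty] mem=[0,0,18,14]
After op 9 (push 20): stack=[20] mem=[0,0,18,14]
After op 10 (push 7): stack=[20,7] mem=[0,0,18,14]
After op 11 (*): stack=[140] mem=[0,0,18,14]
After op 12 (RCL M2): stack=[140,18] mem=[0,0,18,14]
After op 13 (*): stack=[2520] mem=[0,0,18,14]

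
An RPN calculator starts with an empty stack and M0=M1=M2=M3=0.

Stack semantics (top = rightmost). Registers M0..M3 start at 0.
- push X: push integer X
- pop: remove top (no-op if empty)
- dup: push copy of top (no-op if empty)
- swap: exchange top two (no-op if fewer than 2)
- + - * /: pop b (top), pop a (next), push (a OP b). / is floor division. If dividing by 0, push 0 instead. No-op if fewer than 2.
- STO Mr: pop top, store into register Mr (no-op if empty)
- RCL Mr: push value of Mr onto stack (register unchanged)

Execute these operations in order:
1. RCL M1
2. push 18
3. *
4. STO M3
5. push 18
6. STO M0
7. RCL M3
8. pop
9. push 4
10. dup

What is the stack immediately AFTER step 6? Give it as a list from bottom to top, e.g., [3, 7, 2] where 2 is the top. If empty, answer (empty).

After op 1 (RCL M1): stack=[0] mem=[0,0,0,0]
After op 2 (push 18): stack=[0,18] mem=[0,0,0,0]
After op 3 (*): stack=[0] mem=[0,0,0,0]
After op 4 (STO M3): stack=[empty] mem=[0,0,0,0]
After op 5 (push 18): stack=[18] mem=[0,0,0,0]
After op 6 (STO M0): stack=[empty] mem=[18,0,0,0]

(empty)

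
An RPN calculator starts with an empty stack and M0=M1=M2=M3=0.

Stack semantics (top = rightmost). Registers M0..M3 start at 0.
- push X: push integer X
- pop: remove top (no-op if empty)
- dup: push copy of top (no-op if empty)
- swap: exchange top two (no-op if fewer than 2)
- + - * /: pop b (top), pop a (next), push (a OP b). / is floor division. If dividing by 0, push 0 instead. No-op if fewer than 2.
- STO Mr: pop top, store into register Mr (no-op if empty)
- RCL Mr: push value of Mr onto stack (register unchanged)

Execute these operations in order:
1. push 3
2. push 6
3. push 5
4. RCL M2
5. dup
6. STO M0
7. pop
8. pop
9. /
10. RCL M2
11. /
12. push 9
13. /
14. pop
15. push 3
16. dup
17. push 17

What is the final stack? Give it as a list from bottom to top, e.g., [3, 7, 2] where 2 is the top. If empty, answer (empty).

Answer: [3, 3, 17]

Derivation:
After op 1 (push 3): stack=[3] mem=[0,0,0,0]
After op 2 (push 6): stack=[3,6] mem=[0,0,0,0]
After op 3 (push 5): stack=[3,6,5] mem=[0,0,0,0]
After op 4 (RCL M2): stack=[3,6,5,0] mem=[0,0,0,0]
After op 5 (dup): stack=[3,6,5,0,0] mem=[0,0,0,0]
After op 6 (STO M0): stack=[3,6,5,0] mem=[0,0,0,0]
After op 7 (pop): stack=[3,6,5] mem=[0,0,0,0]
After op 8 (pop): stack=[3,6] mem=[0,0,0,0]
After op 9 (/): stack=[0] mem=[0,0,0,0]
After op 10 (RCL M2): stack=[0,0] mem=[0,0,0,0]
After op 11 (/): stack=[0] mem=[0,0,0,0]
After op 12 (push 9): stack=[0,9] mem=[0,0,0,0]
After op 13 (/): stack=[0] mem=[0,0,0,0]
After op 14 (pop): stack=[empty] mem=[0,0,0,0]
After op 15 (push 3): stack=[3] mem=[0,0,0,0]
After op 16 (dup): stack=[3,3] mem=[0,0,0,0]
After op 17 (push 17): stack=[3,3,17] mem=[0,0,0,0]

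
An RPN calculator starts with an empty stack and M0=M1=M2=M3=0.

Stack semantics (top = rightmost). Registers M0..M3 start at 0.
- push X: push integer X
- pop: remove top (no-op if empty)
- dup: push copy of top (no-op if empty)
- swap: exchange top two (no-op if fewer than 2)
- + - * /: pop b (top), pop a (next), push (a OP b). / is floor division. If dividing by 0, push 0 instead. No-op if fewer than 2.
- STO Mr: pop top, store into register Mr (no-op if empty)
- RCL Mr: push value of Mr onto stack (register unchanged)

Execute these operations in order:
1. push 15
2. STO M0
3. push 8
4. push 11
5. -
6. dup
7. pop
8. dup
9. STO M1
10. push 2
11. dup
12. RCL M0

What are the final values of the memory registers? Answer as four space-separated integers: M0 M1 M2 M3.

After op 1 (push 15): stack=[15] mem=[0,0,0,0]
After op 2 (STO M0): stack=[empty] mem=[15,0,0,0]
After op 3 (push 8): stack=[8] mem=[15,0,0,0]
After op 4 (push 11): stack=[8,11] mem=[15,0,0,0]
After op 5 (-): stack=[-3] mem=[15,0,0,0]
After op 6 (dup): stack=[-3,-3] mem=[15,0,0,0]
After op 7 (pop): stack=[-3] mem=[15,0,0,0]
After op 8 (dup): stack=[-3,-3] mem=[15,0,0,0]
After op 9 (STO M1): stack=[-3] mem=[15,-3,0,0]
After op 10 (push 2): stack=[-3,2] mem=[15,-3,0,0]
After op 11 (dup): stack=[-3,2,2] mem=[15,-3,0,0]
After op 12 (RCL M0): stack=[-3,2,2,15] mem=[15,-3,0,0]

Answer: 15 -3 0 0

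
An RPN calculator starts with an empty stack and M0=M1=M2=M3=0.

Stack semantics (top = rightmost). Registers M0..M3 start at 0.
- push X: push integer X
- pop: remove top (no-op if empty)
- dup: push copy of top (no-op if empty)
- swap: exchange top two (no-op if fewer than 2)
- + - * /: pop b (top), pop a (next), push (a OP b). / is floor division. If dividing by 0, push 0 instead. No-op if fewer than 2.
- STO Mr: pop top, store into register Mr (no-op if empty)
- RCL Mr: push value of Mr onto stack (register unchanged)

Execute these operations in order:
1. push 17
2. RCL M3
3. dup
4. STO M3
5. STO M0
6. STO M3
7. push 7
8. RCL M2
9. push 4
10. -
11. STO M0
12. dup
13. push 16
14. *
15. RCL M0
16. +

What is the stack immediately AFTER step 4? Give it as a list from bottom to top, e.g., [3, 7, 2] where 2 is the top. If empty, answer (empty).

After op 1 (push 17): stack=[17] mem=[0,0,0,0]
After op 2 (RCL M3): stack=[17,0] mem=[0,0,0,0]
After op 3 (dup): stack=[17,0,0] mem=[0,0,0,0]
After op 4 (STO M3): stack=[17,0] mem=[0,0,0,0]

[17, 0]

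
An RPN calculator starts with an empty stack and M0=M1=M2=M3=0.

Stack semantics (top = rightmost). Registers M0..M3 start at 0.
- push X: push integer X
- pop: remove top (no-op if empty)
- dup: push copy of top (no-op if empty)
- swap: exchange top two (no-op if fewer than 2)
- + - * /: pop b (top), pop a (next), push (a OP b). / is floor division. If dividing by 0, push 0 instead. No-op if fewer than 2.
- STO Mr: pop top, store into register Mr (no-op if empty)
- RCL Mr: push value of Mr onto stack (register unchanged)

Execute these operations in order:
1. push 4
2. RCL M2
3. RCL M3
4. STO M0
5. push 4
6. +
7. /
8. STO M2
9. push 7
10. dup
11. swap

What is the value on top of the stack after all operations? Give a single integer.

After op 1 (push 4): stack=[4] mem=[0,0,0,0]
After op 2 (RCL M2): stack=[4,0] mem=[0,0,0,0]
After op 3 (RCL M3): stack=[4,0,0] mem=[0,0,0,0]
After op 4 (STO M0): stack=[4,0] mem=[0,0,0,0]
After op 5 (push 4): stack=[4,0,4] mem=[0,0,0,0]
After op 6 (+): stack=[4,4] mem=[0,0,0,0]
After op 7 (/): stack=[1] mem=[0,0,0,0]
After op 8 (STO M2): stack=[empty] mem=[0,0,1,0]
After op 9 (push 7): stack=[7] mem=[0,0,1,0]
After op 10 (dup): stack=[7,7] mem=[0,0,1,0]
After op 11 (swap): stack=[7,7] mem=[0,0,1,0]

Answer: 7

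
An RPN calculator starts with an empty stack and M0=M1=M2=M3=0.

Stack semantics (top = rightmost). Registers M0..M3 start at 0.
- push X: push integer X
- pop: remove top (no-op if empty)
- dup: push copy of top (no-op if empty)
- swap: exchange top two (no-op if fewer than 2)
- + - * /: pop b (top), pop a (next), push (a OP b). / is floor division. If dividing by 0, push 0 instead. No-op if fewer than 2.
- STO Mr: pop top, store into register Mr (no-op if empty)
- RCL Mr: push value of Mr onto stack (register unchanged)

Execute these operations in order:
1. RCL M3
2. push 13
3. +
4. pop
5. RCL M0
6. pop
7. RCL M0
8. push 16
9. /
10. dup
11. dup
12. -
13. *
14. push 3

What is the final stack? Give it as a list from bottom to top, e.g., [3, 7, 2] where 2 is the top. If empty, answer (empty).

Answer: [0, 3]

Derivation:
After op 1 (RCL M3): stack=[0] mem=[0,0,0,0]
After op 2 (push 13): stack=[0,13] mem=[0,0,0,0]
After op 3 (+): stack=[13] mem=[0,0,0,0]
After op 4 (pop): stack=[empty] mem=[0,0,0,0]
After op 5 (RCL M0): stack=[0] mem=[0,0,0,0]
After op 6 (pop): stack=[empty] mem=[0,0,0,0]
After op 7 (RCL M0): stack=[0] mem=[0,0,0,0]
After op 8 (push 16): stack=[0,16] mem=[0,0,0,0]
After op 9 (/): stack=[0] mem=[0,0,0,0]
After op 10 (dup): stack=[0,0] mem=[0,0,0,0]
After op 11 (dup): stack=[0,0,0] mem=[0,0,0,0]
After op 12 (-): stack=[0,0] mem=[0,0,0,0]
After op 13 (*): stack=[0] mem=[0,0,0,0]
After op 14 (push 3): stack=[0,3] mem=[0,0,0,0]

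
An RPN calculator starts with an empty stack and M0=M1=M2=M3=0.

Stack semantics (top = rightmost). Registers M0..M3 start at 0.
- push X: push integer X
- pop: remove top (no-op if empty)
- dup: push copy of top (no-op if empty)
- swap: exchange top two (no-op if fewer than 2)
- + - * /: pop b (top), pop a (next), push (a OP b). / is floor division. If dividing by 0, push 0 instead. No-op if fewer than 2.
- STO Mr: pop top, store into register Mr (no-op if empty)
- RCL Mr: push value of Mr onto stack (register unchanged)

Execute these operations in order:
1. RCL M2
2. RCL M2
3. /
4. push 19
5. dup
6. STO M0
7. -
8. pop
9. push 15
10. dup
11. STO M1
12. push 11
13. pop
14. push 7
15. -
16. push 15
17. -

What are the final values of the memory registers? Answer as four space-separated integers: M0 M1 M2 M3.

After op 1 (RCL M2): stack=[0] mem=[0,0,0,0]
After op 2 (RCL M2): stack=[0,0] mem=[0,0,0,0]
After op 3 (/): stack=[0] mem=[0,0,0,0]
After op 4 (push 19): stack=[0,19] mem=[0,0,0,0]
After op 5 (dup): stack=[0,19,19] mem=[0,0,0,0]
After op 6 (STO M0): stack=[0,19] mem=[19,0,0,0]
After op 7 (-): stack=[-19] mem=[19,0,0,0]
After op 8 (pop): stack=[empty] mem=[19,0,0,0]
After op 9 (push 15): stack=[15] mem=[19,0,0,0]
After op 10 (dup): stack=[15,15] mem=[19,0,0,0]
After op 11 (STO M1): stack=[15] mem=[19,15,0,0]
After op 12 (push 11): stack=[15,11] mem=[19,15,0,0]
After op 13 (pop): stack=[15] mem=[19,15,0,0]
After op 14 (push 7): stack=[15,7] mem=[19,15,0,0]
After op 15 (-): stack=[8] mem=[19,15,0,0]
After op 16 (push 15): stack=[8,15] mem=[19,15,0,0]
After op 17 (-): stack=[-7] mem=[19,15,0,0]

Answer: 19 15 0 0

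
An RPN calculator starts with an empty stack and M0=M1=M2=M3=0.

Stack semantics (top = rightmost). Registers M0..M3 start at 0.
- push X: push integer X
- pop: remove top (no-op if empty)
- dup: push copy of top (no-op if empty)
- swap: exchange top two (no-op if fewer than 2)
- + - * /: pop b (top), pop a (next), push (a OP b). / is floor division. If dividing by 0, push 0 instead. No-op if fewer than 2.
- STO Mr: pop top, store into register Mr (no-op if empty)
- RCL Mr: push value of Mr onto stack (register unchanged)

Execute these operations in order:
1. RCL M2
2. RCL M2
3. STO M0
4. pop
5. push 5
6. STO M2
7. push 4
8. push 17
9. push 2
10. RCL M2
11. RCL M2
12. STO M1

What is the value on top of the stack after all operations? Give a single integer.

Answer: 5

Derivation:
After op 1 (RCL M2): stack=[0] mem=[0,0,0,0]
After op 2 (RCL M2): stack=[0,0] mem=[0,0,0,0]
After op 3 (STO M0): stack=[0] mem=[0,0,0,0]
After op 4 (pop): stack=[empty] mem=[0,0,0,0]
After op 5 (push 5): stack=[5] mem=[0,0,0,0]
After op 6 (STO M2): stack=[empty] mem=[0,0,5,0]
After op 7 (push 4): stack=[4] mem=[0,0,5,0]
After op 8 (push 17): stack=[4,17] mem=[0,0,5,0]
After op 9 (push 2): stack=[4,17,2] mem=[0,0,5,0]
After op 10 (RCL M2): stack=[4,17,2,5] mem=[0,0,5,0]
After op 11 (RCL M2): stack=[4,17,2,5,5] mem=[0,0,5,0]
After op 12 (STO M1): stack=[4,17,2,5] mem=[0,5,5,0]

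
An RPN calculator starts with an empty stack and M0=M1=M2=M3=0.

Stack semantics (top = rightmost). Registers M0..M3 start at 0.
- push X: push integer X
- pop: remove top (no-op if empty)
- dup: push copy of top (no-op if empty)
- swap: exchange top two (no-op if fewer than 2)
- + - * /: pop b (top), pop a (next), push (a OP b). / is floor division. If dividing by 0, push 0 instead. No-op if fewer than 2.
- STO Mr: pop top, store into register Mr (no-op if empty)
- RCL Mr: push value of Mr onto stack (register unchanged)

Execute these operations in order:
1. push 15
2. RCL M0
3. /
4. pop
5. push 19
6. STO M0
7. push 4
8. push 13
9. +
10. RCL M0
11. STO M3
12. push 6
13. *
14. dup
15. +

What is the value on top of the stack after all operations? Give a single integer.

Answer: 204

Derivation:
After op 1 (push 15): stack=[15] mem=[0,0,0,0]
After op 2 (RCL M0): stack=[15,0] mem=[0,0,0,0]
After op 3 (/): stack=[0] mem=[0,0,0,0]
After op 4 (pop): stack=[empty] mem=[0,0,0,0]
After op 5 (push 19): stack=[19] mem=[0,0,0,0]
After op 6 (STO M0): stack=[empty] mem=[19,0,0,0]
After op 7 (push 4): stack=[4] mem=[19,0,0,0]
After op 8 (push 13): stack=[4,13] mem=[19,0,0,0]
After op 9 (+): stack=[17] mem=[19,0,0,0]
After op 10 (RCL M0): stack=[17,19] mem=[19,0,0,0]
After op 11 (STO M3): stack=[17] mem=[19,0,0,19]
After op 12 (push 6): stack=[17,6] mem=[19,0,0,19]
After op 13 (*): stack=[102] mem=[19,0,0,19]
After op 14 (dup): stack=[102,102] mem=[19,0,0,19]
After op 15 (+): stack=[204] mem=[19,0,0,19]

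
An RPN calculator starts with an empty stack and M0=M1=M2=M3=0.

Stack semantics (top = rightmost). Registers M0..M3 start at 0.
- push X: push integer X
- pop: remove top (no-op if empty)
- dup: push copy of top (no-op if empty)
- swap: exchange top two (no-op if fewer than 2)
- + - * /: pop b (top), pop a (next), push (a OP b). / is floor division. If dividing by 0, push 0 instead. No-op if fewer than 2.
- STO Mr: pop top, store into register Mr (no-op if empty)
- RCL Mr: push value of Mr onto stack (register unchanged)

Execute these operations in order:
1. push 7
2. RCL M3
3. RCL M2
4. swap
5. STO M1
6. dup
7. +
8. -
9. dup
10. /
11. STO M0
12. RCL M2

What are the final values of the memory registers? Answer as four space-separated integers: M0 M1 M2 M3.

Answer: 1 0 0 0

Derivation:
After op 1 (push 7): stack=[7] mem=[0,0,0,0]
After op 2 (RCL M3): stack=[7,0] mem=[0,0,0,0]
After op 3 (RCL M2): stack=[7,0,0] mem=[0,0,0,0]
After op 4 (swap): stack=[7,0,0] mem=[0,0,0,0]
After op 5 (STO M1): stack=[7,0] mem=[0,0,0,0]
After op 6 (dup): stack=[7,0,0] mem=[0,0,0,0]
After op 7 (+): stack=[7,0] mem=[0,0,0,0]
After op 8 (-): stack=[7] mem=[0,0,0,0]
After op 9 (dup): stack=[7,7] mem=[0,0,0,0]
After op 10 (/): stack=[1] mem=[0,0,0,0]
After op 11 (STO M0): stack=[empty] mem=[1,0,0,0]
After op 12 (RCL M2): stack=[0] mem=[1,0,0,0]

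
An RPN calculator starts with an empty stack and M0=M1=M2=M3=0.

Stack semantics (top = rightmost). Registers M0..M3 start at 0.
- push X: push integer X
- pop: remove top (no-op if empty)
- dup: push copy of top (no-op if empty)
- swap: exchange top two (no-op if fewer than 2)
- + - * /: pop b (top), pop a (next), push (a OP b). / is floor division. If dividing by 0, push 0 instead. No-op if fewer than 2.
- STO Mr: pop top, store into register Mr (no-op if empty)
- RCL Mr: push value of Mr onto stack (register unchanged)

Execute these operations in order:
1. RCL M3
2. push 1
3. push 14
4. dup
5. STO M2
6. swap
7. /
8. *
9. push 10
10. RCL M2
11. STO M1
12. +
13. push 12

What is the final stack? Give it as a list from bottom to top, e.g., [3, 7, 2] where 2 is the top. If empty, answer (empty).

After op 1 (RCL M3): stack=[0] mem=[0,0,0,0]
After op 2 (push 1): stack=[0,1] mem=[0,0,0,0]
After op 3 (push 14): stack=[0,1,14] mem=[0,0,0,0]
After op 4 (dup): stack=[0,1,14,14] mem=[0,0,0,0]
After op 5 (STO M2): stack=[0,1,14] mem=[0,0,14,0]
After op 6 (swap): stack=[0,14,1] mem=[0,0,14,0]
After op 7 (/): stack=[0,14] mem=[0,0,14,0]
After op 8 (*): stack=[0] mem=[0,0,14,0]
After op 9 (push 10): stack=[0,10] mem=[0,0,14,0]
After op 10 (RCL M2): stack=[0,10,14] mem=[0,0,14,0]
After op 11 (STO M1): stack=[0,10] mem=[0,14,14,0]
After op 12 (+): stack=[10] mem=[0,14,14,0]
After op 13 (push 12): stack=[10,12] mem=[0,14,14,0]

Answer: [10, 12]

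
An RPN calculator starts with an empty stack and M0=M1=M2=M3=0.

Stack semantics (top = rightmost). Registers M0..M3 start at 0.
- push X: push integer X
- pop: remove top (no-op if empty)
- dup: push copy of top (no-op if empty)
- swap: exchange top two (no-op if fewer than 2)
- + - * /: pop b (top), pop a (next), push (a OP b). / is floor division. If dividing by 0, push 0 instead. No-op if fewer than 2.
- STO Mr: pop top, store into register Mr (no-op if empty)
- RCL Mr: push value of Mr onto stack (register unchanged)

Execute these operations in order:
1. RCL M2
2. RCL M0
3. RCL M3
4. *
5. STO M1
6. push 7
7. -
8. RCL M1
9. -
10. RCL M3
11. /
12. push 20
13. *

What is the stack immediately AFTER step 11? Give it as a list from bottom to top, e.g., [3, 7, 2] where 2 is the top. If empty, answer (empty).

After op 1 (RCL M2): stack=[0] mem=[0,0,0,0]
After op 2 (RCL M0): stack=[0,0] mem=[0,0,0,0]
After op 3 (RCL M3): stack=[0,0,0] mem=[0,0,0,0]
After op 4 (*): stack=[0,0] mem=[0,0,0,0]
After op 5 (STO M1): stack=[0] mem=[0,0,0,0]
After op 6 (push 7): stack=[0,7] mem=[0,0,0,0]
After op 7 (-): stack=[-7] mem=[0,0,0,0]
After op 8 (RCL M1): stack=[-7,0] mem=[0,0,0,0]
After op 9 (-): stack=[-7] mem=[0,0,0,0]
After op 10 (RCL M3): stack=[-7,0] mem=[0,0,0,0]
After op 11 (/): stack=[0] mem=[0,0,0,0]

[0]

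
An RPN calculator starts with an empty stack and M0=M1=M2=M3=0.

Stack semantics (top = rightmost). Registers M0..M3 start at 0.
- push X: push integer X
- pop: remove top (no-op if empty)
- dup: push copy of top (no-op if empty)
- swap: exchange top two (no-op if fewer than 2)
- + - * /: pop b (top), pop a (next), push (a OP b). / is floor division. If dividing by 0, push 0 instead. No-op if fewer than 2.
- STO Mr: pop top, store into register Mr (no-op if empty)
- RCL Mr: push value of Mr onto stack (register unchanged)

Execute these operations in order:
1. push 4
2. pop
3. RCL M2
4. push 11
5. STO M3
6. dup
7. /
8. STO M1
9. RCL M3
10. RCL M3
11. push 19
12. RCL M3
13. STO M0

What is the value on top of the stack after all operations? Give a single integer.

Answer: 19

Derivation:
After op 1 (push 4): stack=[4] mem=[0,0,0,0]
After op 2 (pop): stack=[empty] mem=[0,0,0,0]
After op 3 (RCL M2): stack=[0] mem=[0,0,0,0]
After op 4 (push 11): stack=[0,11] mem=[0,0,0,0]
After op 5 (STO M3): stack=[0] mem=[0,0,0,11]
After op 6 (dup): stack=[0,0] mem=[0,0,0,11]
After op 7 (/): stack=[0] mem=[0,0,0,11]
After op 8 (STO M1): stack=[empty] mem=[0,0,0,11]
After op 9 (RCL M3): stack=[11] mem=[0,0,0,11]
After op 10 (RCL M3): stack=[11,11] mem=[0,0,0,11]
After op 11 (push 19): stack=[11,11,19] mem=[0,0,0,11]
After op 12 (RCL M3): stack=[11,11,19,11] mem=[0,0,0,11]
After op 13 (STO M0): stack=[11,11,19] mem=[11,0,0,11]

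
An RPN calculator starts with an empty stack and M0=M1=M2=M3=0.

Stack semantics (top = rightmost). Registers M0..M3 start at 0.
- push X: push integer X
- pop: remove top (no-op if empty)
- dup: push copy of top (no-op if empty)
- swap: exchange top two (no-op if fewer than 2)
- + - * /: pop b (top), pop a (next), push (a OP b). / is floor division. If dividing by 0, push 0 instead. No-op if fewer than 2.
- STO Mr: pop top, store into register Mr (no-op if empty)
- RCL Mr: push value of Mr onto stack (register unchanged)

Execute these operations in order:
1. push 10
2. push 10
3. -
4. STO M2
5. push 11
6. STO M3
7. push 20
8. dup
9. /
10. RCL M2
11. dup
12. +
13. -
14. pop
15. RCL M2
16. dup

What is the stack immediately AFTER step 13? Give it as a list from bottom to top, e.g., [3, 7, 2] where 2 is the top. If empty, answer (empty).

After op 1 (push 10): stack=[10] mem=[0,0,0,0]
After op 2 (push 10): stack=[10,10] mem=[0,0,0,0]
After op 3 (-): stack=[0] mem=[0,0,0,0]
After op 4 (STO M2): stack=[empty] mem=[0,0,0,0]
After op 5 (push 11): stack=[11] mem=[0,0,0,0]
After op 6 (STO M3): stack=[empty] mem=[0,0,0,11]
After op 7 (push 20): stack=[20] mem=[0,0,0,11]
After op 8 (dup): stack=[20,20] mem=[0,0,0,11]
After op 9 (/): stack=[1] mem=[0,0,0,11]
After op 10 (RCL M2): stack=[1,0] mem=[0,0,0,11]
After op 11 (dup): stack=[1,0,0] mem=[0,0,0,11]
After op 12 (+): stack=[1,0] mem=[0,0,0,11]
After op 13 (-): stack=[1] mem=[0,0,0,11]

[1]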